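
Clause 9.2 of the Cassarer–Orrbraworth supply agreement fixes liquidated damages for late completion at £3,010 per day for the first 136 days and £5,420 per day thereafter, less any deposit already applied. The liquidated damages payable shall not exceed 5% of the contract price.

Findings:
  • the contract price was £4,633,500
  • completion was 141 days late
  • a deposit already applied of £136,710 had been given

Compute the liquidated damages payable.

First 136 days: 136 × £3,010 = £409,360
Remaining days: (141 − 136) × £5,420 = £27,100
Accrued per-day damages: £409,360 + £27,100 = £436,460
Less deposit already applied: £436,460 − £136,710 = £299,750
Cap: 5% of £4,633,500 = £231,675
Cap at £231,675: £299,750 exceeds the cap → £231,675

£231,675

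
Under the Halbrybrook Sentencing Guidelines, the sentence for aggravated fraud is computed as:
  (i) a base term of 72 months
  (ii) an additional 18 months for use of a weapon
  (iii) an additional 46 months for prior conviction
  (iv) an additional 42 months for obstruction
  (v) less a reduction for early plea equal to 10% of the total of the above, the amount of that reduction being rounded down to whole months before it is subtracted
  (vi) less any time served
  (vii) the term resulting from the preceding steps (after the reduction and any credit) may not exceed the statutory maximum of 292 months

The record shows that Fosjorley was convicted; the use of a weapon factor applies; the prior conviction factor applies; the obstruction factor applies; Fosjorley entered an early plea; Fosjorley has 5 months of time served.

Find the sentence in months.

Use of a weapon enhancement: +18 months
Prior conviction enhancement: +46 months
Obstruction enhancement: +42 months
Adjusted term: 72 months + 18 months + 46 months + 42 months = 178 months
Early plea reduction: 10% of 178 months = 17 months (rounded down)
After reduction: 178 − 17 = 161 months
Less time served: 161 months − 5 months = 156 months
Cap at 292 months: 156 months is within the cap, no reduction.

156 months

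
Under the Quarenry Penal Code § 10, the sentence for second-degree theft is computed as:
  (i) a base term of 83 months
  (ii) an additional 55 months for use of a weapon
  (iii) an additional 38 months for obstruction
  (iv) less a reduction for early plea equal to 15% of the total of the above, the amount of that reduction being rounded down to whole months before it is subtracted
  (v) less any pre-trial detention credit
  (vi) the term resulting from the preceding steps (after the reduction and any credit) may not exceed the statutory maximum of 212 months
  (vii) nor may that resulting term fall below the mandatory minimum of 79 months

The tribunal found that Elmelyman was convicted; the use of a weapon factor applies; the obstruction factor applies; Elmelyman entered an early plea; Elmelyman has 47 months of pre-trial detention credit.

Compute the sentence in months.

103 months

Use of a weapon enhancement: +55 months
Obstruction enhancement: +38 months
Adjusted term: 83 months + 55 months + 38 months = 176 months
Early plea reduction: 15% of 176 months = 26 months (rounded down)
After reduction: 176 − 26 = 150 months
Less pre-trial detention credit: 150 months − 47 months = 103 months
Cap at 212 months: 103 months is within the cap, no reduction.
Minimum 79 months: 103 months meets the minimum, no increase.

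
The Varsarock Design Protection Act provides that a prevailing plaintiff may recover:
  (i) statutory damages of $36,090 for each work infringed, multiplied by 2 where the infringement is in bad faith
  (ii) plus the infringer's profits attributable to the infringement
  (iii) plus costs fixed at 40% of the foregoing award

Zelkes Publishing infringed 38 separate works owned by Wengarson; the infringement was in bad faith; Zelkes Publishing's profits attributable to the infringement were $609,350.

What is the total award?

$4,693,066

Statutory damages: 38 × $36,090 = $1,371,420
Doubled: 2 × $1,371,420 = $2,742,840
Combined award: $2,742,840 + $609,350 = $3,352,190
Costs: 40% of $3,352,190 = $1,340,876
Award plus costs: $3,352,190 + $1,340,876 = $4,693,066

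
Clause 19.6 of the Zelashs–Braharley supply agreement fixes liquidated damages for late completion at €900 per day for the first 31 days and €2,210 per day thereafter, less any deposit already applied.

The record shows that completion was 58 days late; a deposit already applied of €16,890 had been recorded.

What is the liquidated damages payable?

€70,680

First 31 days: 31 × €900 = €27,900
Remaining days: (58 − 31) × €2,210 = €59,670
Accrued per-day damages: €27,900 + €59,670 = €87,570
Less deposit already applied: €87,570 − €16,890 = €70,680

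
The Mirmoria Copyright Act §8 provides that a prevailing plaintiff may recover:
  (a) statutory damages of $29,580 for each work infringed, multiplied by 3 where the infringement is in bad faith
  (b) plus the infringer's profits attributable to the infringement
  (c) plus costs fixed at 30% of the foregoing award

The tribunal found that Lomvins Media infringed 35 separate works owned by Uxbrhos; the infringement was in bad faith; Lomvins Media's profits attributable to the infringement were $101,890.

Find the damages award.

Statutory damages: 35 × $29,580 = $1,035,300
Trebled: 3 × $1,035,300 = $3,105,900
Combined award: $3,105,900 + $101,890 = $3,207,790
Costs: 30% of $3,207,790 = $962,337
Award plus costs: $3,207,790 + $962,337 = $4,170,127

$4,170,127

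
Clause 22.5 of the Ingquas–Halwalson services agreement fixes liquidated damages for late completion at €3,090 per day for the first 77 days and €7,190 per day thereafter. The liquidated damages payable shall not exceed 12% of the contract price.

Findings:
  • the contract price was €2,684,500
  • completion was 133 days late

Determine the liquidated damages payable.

First 77 days: 77 × €3,090 = €237,930
Remaining days: (133 − 77) × €7,190 = €402,640
Accrued per-day damages: €237,930 + €402,640 = €640,570
Cap: 12% of €2,684,500 = €322,140
Cap at €322,140: €640,570 exceeds the cap → €322,140

€322,140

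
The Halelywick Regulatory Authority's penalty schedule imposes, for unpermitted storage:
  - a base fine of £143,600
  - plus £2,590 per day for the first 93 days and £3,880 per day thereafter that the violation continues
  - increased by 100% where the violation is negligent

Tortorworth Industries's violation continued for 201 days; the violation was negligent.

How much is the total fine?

Civil penalty: £1,607,020

First 93 days: 93 × £2,590 = £240,870
Remaining days: (201 − 93) × £3,880 = £419,040
Per-day component: £240,870 + £419,040 = £659,910
Base plus per-day: £143,600 + £659,910 = £803,510
Enhancement: 100% of £803,510 = £803,510
Enhanced fine: £803,510 + £803,510 = £1,607,020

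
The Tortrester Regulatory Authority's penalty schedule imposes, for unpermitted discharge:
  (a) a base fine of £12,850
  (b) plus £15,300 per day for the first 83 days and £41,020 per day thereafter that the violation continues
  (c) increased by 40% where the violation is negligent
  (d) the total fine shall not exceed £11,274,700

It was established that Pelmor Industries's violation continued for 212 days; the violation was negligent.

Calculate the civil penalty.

First 83 days: 83 × £15,300 = £1,269,900
Remaining days: (212 − 83) × £41,020 = £5,291,580
Per-day component: £1,269,900 + £5,291,580 = £6,561,480
Base plus per-day: £12,850 + £6,561,480 = £6,574,330
Enhancement: 40% of £6,574,330 = £2,629,732
Enhanced fine: £6,574,330 + £2,629,732 = £9,204,062
Cap at £11,274,700: £9,204,062 is within the cap, no reduction.

Civil penalty: £9,204,062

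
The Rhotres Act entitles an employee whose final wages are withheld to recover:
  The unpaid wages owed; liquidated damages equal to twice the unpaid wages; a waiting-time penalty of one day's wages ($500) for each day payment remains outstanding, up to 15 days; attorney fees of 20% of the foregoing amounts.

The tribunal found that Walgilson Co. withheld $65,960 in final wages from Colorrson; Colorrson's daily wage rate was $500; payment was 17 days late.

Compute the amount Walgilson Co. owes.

$246,456

Doubled: 2 × $65,960 = $131,920
Penalty days: min(17, 15) = 15
Waiting-time penalty: 15 × $500 = $7,500
Subtotal: $65,960 + $131,920 + $7,500 = $205,380
Attorney fees: 20% of $205,380 = $41,076
Total award: $205,380 + $41,076 = $246,456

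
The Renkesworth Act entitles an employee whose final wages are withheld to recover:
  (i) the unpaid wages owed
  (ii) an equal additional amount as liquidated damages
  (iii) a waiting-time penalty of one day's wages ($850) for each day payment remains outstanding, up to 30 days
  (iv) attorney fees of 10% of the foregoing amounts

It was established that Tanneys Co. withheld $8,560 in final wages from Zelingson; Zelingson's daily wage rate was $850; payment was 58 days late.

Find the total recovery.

Liquidated damages (equal amount): $8,560
Penalty days: min(58, 30) = 30
Waiting-time penalty: 30 × $850 = $25,500
Subtotal: $8,560 + $8,560 + $25,500 = $42,620
Attorney fees: 10% of $42,620 = $4,262
Total award: $42,620 + $4,262 = $46,882

$46,882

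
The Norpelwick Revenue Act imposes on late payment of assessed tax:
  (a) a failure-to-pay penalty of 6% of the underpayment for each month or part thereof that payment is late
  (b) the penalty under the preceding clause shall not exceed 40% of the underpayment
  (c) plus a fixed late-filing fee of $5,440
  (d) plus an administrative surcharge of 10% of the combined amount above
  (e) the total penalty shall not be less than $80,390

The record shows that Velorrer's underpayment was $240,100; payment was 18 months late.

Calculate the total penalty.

Accrued rate: 6% × 18 = 108%, capped at 40% → 40%
Failure-to-pay penalty: 40% of $240,100 = $96,040
Penalty before surcharge: $96,040 + $5,440 = $101,480
Administrative surcharge: 10% of $101,480 = $10,148
Total penalty: $101,480 + $10,148 = $111,628
Minimum $80,390: $111,628 meets the minimum, no increase.

$111,628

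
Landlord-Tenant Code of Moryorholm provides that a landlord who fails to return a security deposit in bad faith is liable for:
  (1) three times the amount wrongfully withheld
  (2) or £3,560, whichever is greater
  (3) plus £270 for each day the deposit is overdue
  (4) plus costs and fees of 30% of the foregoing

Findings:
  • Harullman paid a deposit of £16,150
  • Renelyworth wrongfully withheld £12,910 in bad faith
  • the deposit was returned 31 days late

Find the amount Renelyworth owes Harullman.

Trebled: 3 × £12,910 = £38,730
Minimum £3,560: £38,730 meets the minimum, no increase.
Late-return penalty: 31 × £270 = £8,370
Damages plus late penalty: £38,730 + £8,370 = £47,100
Costs and fees: 30% of £47,100 = £14,130
Total recovery: £47,100 + £14,130 = £61,230

£61,230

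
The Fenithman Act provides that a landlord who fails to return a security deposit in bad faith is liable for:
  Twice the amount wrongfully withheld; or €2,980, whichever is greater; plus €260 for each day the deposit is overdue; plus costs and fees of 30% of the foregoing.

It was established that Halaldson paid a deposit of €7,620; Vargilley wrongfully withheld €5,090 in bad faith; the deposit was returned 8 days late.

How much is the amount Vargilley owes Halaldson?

Doubled: 2 × €5,090 = €10,180
Minimum €2,980: €10,180 meets the minimum, no increase.
Late-return penalty: 8 × €260 = €2,080
Damages plus late penalty: €10,180 + €2,080 = €12,260
Costs and fees: 30% of €12,260 = €3,678
Total recovery: €12,260 + €3,678 = €15,938

€15,938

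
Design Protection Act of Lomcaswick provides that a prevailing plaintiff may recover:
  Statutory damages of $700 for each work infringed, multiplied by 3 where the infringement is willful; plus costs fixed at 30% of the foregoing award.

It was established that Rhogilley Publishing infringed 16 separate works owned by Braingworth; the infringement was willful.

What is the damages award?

Statutory damages: 16 × $700 = $11,200
Trebled: 3 × $11,200 = $33,600
Costs: 30% of $33,600 = $10,080
Award plus costs: $33,600 + $10,080 = $43,680

$43,680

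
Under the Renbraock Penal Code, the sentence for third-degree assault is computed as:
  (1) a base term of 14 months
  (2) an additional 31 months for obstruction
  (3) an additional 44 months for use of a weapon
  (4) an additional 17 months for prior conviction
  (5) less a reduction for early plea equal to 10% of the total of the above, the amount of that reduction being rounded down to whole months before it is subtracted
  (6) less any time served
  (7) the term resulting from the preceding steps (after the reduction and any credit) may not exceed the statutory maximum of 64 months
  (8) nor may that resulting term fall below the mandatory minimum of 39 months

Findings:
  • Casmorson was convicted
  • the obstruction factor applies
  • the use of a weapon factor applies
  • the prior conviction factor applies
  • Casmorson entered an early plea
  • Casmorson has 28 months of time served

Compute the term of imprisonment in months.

64 months

Obstruction enhancement: +31 months
Use of a weapon enhancement: +44 months
Prior conviction enhancement: +17 months
Adjusted term: 14 months + 31 months + 44 months + 17 months = 106 months
Early plea reduction: 10% of 106 months = 10 months (rounded down)
After reduction: 106 − 10 = 96 months
Less time served: 96 months − 28 months = 68 months
Cap at 64 months: 68 months exceeds the cap → 64 months
Minimum 39 months: 64 months meets the minimum, no increase.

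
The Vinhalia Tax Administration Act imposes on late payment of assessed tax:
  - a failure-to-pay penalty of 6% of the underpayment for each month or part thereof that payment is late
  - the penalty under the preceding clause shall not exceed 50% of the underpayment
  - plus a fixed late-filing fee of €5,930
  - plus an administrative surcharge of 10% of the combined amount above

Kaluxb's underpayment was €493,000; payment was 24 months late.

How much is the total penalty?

€277,673

Accrued rate: 6% × 24 = 144%, capped at 50% → 50%
Failure-to-pay penalty: 50% of €493,000 = €246,500
Penalty before surcharge: €246,500 + €5,930 = €252,430
Administrative surcharge: 10% of €252,430 = €25,243
Total penalty: €252,430 + €25,243 = €277,673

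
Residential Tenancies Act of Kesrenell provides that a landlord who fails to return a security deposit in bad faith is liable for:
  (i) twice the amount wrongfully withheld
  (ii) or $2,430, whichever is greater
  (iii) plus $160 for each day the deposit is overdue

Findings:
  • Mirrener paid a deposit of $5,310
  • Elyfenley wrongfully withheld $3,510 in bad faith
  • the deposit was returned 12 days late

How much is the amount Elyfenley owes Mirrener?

Doubled: 2 × $3,510 = $7,020
Minimum $2,430: $7,020 meets the minimum, no increase.
Late-return penalty: 12 × $160 = $1,920
Damages plus late penalty: $7,020 + $1,920 = $8,940

$8,940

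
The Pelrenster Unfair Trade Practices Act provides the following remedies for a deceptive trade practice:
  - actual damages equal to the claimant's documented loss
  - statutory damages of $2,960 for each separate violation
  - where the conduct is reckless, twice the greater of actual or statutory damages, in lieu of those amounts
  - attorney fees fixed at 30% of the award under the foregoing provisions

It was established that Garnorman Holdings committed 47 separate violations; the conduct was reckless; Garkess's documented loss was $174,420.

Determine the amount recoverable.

$453,492

Statutory damages: 47 × $2,960 = $139,120
Greater of actual damages ($174,420) or statutory damages ($139,120): $174,420
Doubled: 2 × $174,420 = $348,840
Attorney fees: 30% of $348,840 = $104,652
Total recovery: $348,840 + $104,652 = $453,492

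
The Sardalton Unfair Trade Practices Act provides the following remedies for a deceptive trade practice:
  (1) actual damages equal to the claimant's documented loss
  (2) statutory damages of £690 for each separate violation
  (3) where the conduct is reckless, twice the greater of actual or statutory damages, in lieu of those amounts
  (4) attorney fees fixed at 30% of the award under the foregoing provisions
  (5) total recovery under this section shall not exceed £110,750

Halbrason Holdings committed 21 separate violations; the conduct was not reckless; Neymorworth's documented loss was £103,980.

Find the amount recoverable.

£110,750

Statutory damages: 21 × £690 = £14,490
Conduct not reckless: the in-lieu enhancement does not apply.
Actual plus statutory damages: £103,980 + £14,490 = £118,470
Attorney fees: 30% of £118,470 = £35,541
Total before cap: £118,470 + £35,541 = £154,011
Cap at £110,750: £154,011 exceeds the cap → £110,750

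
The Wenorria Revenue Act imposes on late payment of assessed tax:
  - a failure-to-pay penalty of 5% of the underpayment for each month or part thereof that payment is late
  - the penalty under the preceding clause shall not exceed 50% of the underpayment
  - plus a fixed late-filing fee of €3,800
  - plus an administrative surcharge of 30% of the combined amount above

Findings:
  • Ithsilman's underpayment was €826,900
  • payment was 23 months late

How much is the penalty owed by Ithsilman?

Accrued rate: 5% × 23 = 115%, capped at 50% → 50%
Failure-to-pay penalty: 50% of €826,900 = €413,450
Penalty before surcharge: €413,450 + €3,800 = €417,250
Administrative surcharge: 30% of €417,250 = €125,175
Total penalty: €417,250 + €125,175 = €542,425

€542,425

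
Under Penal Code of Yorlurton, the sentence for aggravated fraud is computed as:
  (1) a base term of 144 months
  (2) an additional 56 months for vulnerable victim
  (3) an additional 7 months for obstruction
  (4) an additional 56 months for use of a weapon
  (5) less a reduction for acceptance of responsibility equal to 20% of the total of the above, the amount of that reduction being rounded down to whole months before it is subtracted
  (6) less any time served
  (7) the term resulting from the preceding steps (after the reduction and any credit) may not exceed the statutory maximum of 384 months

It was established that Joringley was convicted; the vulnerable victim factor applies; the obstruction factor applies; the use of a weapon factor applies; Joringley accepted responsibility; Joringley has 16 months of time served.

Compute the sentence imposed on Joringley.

Vulnerable victim enhancement: +56 months
Obstruction enhancement: +7 months
Use of a weapon enhancement: +56 months
Adjusted term: 144 months + 56 months + 7 months + 56 months = 263 months
Acceptance of responsibility reduction: 20% of 263 months = 52 months (rounded down)
After reduction: 263 − 52 = 211 months
Less time served: 211 months − 16 months = 195 months
Cap at 384 months: 195 months is within the cap, no reduction.

195 months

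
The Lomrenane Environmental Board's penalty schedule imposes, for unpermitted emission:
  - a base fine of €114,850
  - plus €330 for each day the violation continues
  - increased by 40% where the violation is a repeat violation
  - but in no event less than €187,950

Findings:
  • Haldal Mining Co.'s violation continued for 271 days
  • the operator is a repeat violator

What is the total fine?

Per-day component: 271 × €330 = €89,430
Base plus per-day: €114,850 + €89,430 = €204,280
Enhancement: 40% of €204,280 = €81,712
Enhanced fine: €204,280 + €81,712 = €285,992
Minimum €187,950: €285,992 meets the minimum, no increase.

€285,992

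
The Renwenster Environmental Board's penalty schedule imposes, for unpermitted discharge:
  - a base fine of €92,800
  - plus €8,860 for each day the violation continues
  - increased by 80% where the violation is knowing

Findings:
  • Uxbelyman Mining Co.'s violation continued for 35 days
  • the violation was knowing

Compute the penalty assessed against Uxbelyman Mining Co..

Per-day component: 35 × €8,860 = €310,100
Base plus per-day: €92,800 + €310,100 = €402,900
Enhancement: 80% of €402,900 = €322,320
Enhanced fine: €402,900 + €322,320 = €725,220

€725,220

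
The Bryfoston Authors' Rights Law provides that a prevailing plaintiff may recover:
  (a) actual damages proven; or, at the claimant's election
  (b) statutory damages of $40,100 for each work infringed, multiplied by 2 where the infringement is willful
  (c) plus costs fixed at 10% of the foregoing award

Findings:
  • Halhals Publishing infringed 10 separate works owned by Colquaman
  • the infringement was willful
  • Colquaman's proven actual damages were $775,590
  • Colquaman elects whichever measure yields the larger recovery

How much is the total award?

Statutory damages: 10 × $40,100 = $401,000
Doubled: 2 × $401,000 = $802,000
Greater of actual damages ($775,590) or enhanced statutory damages ($802,000): $802,000
Costs: 10% of $802,000 = $80,200
Award plus costs: $802,000 + $80,200 = $882,200

$882,200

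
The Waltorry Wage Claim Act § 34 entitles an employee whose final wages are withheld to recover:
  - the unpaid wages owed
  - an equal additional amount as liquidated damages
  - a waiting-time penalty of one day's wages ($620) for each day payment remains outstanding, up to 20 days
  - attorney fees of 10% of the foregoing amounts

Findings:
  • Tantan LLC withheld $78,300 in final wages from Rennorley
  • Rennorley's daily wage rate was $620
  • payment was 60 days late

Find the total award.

$185,900

Liquidated damages (equal amount): $78,300
Penalty days: min(60, 20) = 20
Waiting-time penalty: 20 × $620 = $12,400
Subtotal: $78,300 + $78,300 + $12,400 = $169,000
Attorney fees: 10% of $169,000 = $16,900
Total award: $169,000 + $16,900 = $185,900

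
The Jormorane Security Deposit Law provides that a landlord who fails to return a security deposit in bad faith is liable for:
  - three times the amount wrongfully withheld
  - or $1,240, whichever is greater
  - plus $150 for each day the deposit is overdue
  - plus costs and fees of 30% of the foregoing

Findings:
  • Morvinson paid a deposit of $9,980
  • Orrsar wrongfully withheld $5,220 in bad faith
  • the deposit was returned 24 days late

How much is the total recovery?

$25,038

Trebled: 3 × $5,220 = $15,660
Minimum $1,240: $15,660 meets the minimum, no increase.
Late-return penalty: 24 × $150 = $3,600
Damages plus late penalty: $15,660 + $3,600 = $19,260
Costs and fees: 30% of $19,260 = $5,778
Total recovery: $19,260 + $5,778 = $25,038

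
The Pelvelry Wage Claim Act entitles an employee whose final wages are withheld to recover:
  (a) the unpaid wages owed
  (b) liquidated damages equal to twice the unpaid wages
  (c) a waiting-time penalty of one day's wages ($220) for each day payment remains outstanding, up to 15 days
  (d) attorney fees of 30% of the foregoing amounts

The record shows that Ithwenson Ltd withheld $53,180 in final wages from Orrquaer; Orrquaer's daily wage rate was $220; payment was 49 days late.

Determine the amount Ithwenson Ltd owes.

$211,692

Doubled: 2 × $53,180 = $106,360
Penalty days: min(49, 15) = 15
Waiting-time penalty: 15 × $220 = $3,300
Subtotal: $53,180 + $106,360 + $3,300 = $162,840
Attorney fees: 30% of $162,840 = $48,852
Total award: $162,840 + $48,852 = $211,692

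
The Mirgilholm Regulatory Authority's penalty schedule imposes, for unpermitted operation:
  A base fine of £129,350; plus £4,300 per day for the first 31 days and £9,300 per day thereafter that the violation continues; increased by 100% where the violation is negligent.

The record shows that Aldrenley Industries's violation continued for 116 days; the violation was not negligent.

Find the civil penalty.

First 31 days: 31 × £4,300 = £133,300
Remaining days: (116 − 31) × £9,300 = £790,500
Per-day component: £133,300 + £790,500 = £923,800
Base plus per-day: £129,350 + £923,800 = £1,053,150
The violation was not negligent: no 100% increase.

£1,053,150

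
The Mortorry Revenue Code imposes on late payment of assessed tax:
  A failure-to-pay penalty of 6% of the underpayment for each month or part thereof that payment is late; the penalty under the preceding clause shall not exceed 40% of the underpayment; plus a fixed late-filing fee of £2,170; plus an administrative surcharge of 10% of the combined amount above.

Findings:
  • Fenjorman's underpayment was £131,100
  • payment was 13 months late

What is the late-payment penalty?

£60,071

Accrued rate: 6% × 13 = 78%, capped at 40% → 40%
Failure-to-pay penalty: 40% of £131,100 = £52,440
Penalty before surcharge: £52,440 + £2,170 = £54,610
Administrative surcharge: 10% of £54,610 = £5,461
Total penalty: £54,610 + £5,461 = £60,071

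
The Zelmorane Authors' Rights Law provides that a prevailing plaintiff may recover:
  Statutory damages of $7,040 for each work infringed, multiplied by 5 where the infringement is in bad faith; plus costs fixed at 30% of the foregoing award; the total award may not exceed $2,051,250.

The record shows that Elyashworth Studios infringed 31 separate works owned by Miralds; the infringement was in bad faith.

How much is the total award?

$1,418,560

Statutory damages: 31 × $7,040 = $218,240
Multiplied by 5: 5 × $218,240 = $1,091,200
Costs: 30% of $1,091,200 = $327,360
Award plus costs: $1,091,200 + $327,360 = $1,418,560
Cap at $2,051,250: $1,418,560 is within the cap, no reduction.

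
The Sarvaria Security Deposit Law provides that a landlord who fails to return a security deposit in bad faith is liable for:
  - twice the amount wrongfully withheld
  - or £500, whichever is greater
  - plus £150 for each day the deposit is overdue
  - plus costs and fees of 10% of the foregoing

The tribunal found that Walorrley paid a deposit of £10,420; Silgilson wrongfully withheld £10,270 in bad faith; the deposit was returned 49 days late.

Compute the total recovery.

£30,679

Doubled: 2 × £10,270 = £20,540
Minimum £500: £20,540 meets the minimum, no increase.
Late-return penalty: 49 × £150 = £7,350
Damages plus late penalty: £20,540 + £7,350 = £27,890
Costs and fees: 10% of £27,890 = £2,789
Total recovery: £27,890 + £2,789 = £30,679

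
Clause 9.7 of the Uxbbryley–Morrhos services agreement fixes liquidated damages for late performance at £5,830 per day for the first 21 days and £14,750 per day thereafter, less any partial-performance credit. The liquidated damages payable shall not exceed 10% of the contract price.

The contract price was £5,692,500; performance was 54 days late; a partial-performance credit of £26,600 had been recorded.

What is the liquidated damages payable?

First 21 days: 21 × £5,830 = £122,430
Remaining days: (54 − 21) × £14,750 = £486,750
Accrued per-day damages: £122,430 + £486,750 = £609,180
Less partial-performance credit: £609,180 − £26,600 = £582,580
Cap: 10% of £5,692,500 = £569,250
Cap at £569,250: £582,580 exceeds the cap → £569,250

£569,250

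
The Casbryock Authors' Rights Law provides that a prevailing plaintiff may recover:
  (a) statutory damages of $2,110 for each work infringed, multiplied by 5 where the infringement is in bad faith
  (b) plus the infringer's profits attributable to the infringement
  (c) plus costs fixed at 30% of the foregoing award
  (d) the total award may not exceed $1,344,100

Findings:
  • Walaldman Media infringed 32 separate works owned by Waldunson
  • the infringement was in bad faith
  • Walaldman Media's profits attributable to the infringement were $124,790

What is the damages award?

Statutory damages: 32 × $2,110 = $67,520
Multiplied by 5: 5 × $67,520 = $337,600
Combined award: $337,600 + $124,790 = $462,390
Costs: 30% of $462,390 = $138,717
Award plus costs: $462,390 + $138,717 = $601,107
Cap at $1,344,100: $601,107 is within the cap, no reduction.

Award: $601,107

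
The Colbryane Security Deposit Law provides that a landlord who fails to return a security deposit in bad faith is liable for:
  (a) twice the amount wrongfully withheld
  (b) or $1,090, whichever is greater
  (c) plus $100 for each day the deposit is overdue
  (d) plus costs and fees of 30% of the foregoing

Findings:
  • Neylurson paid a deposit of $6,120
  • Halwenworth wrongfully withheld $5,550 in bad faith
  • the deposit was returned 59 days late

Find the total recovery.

$22,100

Doubled: 2 × $5,550 = $11,100
Minimum $1,090: $11,100 meets the minimum, no increase.
Late-return penalty: 59 × $100 = $5,900
Damages plus late penalty: $11,100 + $5,900 = $17,000
Costs and fees: 30% of $17,000 = $5,100
Total recovery: $17,000 + $5,100 = $22,100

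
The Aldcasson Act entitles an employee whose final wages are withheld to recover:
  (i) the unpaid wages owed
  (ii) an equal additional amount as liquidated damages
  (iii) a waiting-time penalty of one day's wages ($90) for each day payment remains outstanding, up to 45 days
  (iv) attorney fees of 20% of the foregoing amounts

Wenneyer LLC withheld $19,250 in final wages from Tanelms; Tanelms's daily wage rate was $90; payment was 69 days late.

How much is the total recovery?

$51,060

Liquidated damages (equal amount): $19,250
Penalty days: min(69, 45) = 45
Waiting-time penalty: 45 × $90 = $4,050
Subtotal: $19,250 + $19,250 + $4,050 = $42,550
Attorney fees: 20% of $42,550 = $8,510
Total award: $42,550 + $8,510 = $51,060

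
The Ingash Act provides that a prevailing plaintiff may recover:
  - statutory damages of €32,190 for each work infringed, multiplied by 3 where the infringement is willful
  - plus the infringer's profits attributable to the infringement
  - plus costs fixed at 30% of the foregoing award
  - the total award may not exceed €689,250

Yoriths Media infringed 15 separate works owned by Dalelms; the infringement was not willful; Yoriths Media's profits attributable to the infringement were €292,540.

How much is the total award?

€689,250

Statutory damages: 15 × €32,190 = €482,850
Infringement not willful: no ×3 enhancement.
Combined award: €482,850 + €292,540 = €775,390
Costs: 30% of €775,390 = €232,617
Award plus costs: €775,390 + €232,617 = €1,008,007
Cap at €689,250: €1,008,007 exceeds the cap → €689,250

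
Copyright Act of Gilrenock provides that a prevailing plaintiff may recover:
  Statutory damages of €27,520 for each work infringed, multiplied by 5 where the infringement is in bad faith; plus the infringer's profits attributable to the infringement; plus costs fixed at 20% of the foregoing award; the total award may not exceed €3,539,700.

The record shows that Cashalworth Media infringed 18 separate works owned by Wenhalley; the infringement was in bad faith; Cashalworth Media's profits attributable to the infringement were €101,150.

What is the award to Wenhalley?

€3,093,540

Statutory damages: 18 × €27,520 = €495,360
Multiplied by 5: 5 × €495,360 = €2,476,800
Combined award: €2,476,800 + €101,150 = €2,577,950
Costs: 20% of €2,577,950 = €515,590
Award plus costs: €2,577,950 + €515,590 = €3,093,540
Cap at €3,539,700: €3,093,540 is within the cap, no reduction.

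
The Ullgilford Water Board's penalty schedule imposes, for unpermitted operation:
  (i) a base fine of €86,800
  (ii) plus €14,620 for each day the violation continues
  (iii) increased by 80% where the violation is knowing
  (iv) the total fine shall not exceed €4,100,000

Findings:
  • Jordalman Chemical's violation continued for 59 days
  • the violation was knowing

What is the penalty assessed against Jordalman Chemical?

€1,708,884

Per-day component: 59 × €14,620 = €862,580
Base plus per-day: €86,800 + €862,580 = €949,380
Enhancement: 80% of €949,380 = €759,504
Enhanced fine: €949,380 + €759,504 = €1,708,884
Cap at €4,100,000: €1,708,884 is within the cap, no reduction.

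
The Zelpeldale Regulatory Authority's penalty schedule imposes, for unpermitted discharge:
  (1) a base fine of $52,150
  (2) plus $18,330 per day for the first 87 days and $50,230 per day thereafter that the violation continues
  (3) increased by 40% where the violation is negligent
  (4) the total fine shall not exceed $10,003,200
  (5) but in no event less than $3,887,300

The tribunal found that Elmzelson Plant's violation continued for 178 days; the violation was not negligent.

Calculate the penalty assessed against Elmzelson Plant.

First 87 days: 87 × $18,330 = $1,594,710
Remaining days: (178 − 87) × $50,230 = $4,570,930
Per-day component: $1,594,710 + $4,570,930 = $6,165,640
Base plus per-day: $52,150 + $6,165,640 = $6,217,790
The violation was not negligent: no 40% increase.
Cap at $10,003,200: $6,217,790 is within the cap, no reduction.
Minimum $3,887,300: $6,217,790 meets the minimum, no increase.

$6,217,790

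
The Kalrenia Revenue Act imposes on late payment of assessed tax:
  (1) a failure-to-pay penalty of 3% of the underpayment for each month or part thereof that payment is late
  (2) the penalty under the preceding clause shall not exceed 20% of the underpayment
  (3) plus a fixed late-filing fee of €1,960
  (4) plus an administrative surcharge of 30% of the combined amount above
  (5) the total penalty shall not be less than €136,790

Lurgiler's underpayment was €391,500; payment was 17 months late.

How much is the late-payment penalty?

Penalty: €136,790

Accrued rate: 3% × 17 = 51%, capped at 20% → 20%
Failure-to-pay penalty: 20% of €391,500 = €78,300
Penalty before surcharge: €78,300 + €1,960 = €80,260
Administrative surcharge: 30% of €80,260 = €24,078
Total penalty: €80,260 + €24,078 = €104,338
Minimum €136,790: €104,338 is below the minimum → €136,790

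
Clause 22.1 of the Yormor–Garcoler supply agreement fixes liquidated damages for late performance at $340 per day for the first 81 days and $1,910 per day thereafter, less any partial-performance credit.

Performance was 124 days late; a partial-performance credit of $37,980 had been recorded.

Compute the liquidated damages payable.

$71,690

First 81 days: 81 × $340 = $27,540
Remaining days: (124 − 81) × $1,910 = $82,130
Accrued per-day damages: $27,540 + $82,130 = $109,670
Less partial-performance credit: $109,670 − $37,980 = $71,690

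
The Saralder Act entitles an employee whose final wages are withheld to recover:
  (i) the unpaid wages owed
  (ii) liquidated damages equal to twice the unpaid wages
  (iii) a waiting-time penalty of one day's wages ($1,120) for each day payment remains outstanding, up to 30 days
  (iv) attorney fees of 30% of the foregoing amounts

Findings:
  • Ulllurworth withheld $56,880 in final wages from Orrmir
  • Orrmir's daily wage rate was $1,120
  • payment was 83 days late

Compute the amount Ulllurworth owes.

Total award: $265,512

Doubled: 2 × $56,880 = $113,760
Penalty days: min(83, 30) = 30
Waiting-time penalty: 30 × $1,120 = $33,600
Subtotal: $56,880 + $113,760 + $33,600 = $204,240
Attorney fees: 30% of $204,240 = $61,272
Total award: $204,240 + $61,272 = $265,512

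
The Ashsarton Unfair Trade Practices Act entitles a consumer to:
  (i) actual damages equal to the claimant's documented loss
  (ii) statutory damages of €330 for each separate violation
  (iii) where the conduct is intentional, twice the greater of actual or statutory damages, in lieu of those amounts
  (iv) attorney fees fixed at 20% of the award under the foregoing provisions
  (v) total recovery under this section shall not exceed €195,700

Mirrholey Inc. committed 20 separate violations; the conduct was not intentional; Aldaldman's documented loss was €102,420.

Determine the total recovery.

Statutory damages: 20 × €330 = €6,600
Conduct not intentional: the in-lieu enhancement does not apply.
Actual plus statutory damages: €102,420 + €6,600 = €109,020
Attorney fees: 20% of €109,020 = €21,804
Total before cap: €109,020 + €21,804 = €130,824
Cap at €195,700: €130,824 is within the cap, no reduction.

€130,824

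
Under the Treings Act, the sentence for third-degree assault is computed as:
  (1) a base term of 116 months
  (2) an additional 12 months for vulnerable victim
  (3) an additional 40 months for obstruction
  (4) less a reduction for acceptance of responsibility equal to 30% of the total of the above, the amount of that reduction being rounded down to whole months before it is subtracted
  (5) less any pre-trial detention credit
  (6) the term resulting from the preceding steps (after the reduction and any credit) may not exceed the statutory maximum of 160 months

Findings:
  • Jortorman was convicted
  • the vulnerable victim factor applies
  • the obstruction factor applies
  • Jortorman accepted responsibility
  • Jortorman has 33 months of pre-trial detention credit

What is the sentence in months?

Vulnerable victim enhancement: +12 months
Obstruction enhancement: +40 months
Adjusted term: 116 months + 12 months + 40 months = 168 months
Acceptance of responsibility reduction: 30% of 168 months = 50 months (rounded down)
After reduction: 168 − 50 = 118 months
Less pre-trial detention credit: 118 months − 33 months = 85 months
Cap at 160 months: 85 months is within the cap, no reduction.

85 months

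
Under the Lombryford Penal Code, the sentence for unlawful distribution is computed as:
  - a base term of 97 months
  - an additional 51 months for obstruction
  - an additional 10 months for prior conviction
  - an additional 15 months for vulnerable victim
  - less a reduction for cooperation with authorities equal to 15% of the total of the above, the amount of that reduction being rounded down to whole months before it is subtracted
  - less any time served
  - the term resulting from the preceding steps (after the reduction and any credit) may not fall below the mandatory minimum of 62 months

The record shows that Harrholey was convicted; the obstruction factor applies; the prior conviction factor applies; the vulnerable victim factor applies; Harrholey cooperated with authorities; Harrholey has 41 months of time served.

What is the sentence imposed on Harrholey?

107 months

Obstruction enhancement: +51 months
Prior conviction enhancement: +10 months
Vulnerable victim enhancement: +15 months
Adjusted term: 97 months + 51 months + 10 months + 15 months = 173 months
Cooperation with authorities reduction: 15% of 173 months = 25 months (rounded down)
After reduction: 173 − 25 = 148 months
Less time served: 148 months − 41 months = 107 months
Minimum 62 months: 107 months meets the minimum, no increase.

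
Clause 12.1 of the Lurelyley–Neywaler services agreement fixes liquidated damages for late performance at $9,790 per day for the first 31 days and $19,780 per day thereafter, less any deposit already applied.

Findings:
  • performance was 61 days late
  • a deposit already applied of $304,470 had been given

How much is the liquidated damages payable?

First 31 days: 31 × $9,790 = $303,490
Remaining days: (61 − 31) × $19,780 = $593,400
Accrued per-day damages: $303,490 + $593,400 = $896,890
Less deposit already applied: $896,890 − $304,470 = $592,420

$592,420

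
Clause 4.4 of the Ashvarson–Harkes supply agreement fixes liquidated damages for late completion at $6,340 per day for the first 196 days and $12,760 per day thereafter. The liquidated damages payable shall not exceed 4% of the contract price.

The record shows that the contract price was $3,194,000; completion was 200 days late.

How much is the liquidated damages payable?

First 196 days: 196 × $6,340 = $1,242,640
Remaining days: (200 − 196) × $12,760 = $51,040
Accrued per-day damages: $1,242,640 + $51,040 = $1,293,680
Cap: 4% of $3,194,000 = $127,760
Cap at $127,760: $1,293,680 exceeds the cap → $127,760

$127,760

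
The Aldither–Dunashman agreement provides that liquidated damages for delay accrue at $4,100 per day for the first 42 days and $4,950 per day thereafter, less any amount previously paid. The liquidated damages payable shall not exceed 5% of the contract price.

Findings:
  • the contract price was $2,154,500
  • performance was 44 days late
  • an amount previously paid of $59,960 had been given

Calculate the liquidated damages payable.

$107,725

First 42 days: 42 × $4,100 = $172,200
Remaining days: (44 − 42) × $4,950 = $9,900
Accrued per-day damages: $172,200 + $9,900 = $182,100
Less amount previously paid: $182,100 − $59,960 = $122,140
Cap: 5% of $2,154,500 = $107,725
Cap at $107,725: $122,140 exceeds the cap → $107,725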